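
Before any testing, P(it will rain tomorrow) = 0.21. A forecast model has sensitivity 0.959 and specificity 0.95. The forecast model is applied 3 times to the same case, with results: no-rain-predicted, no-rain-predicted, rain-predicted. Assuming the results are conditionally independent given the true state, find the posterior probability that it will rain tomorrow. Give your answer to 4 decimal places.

With H the event that it will rain tomorrow, the joint likelihood of the observed sequence is P(data|H) = 0.041·0.041·0.959 = 0.0016121 and P(data|¬H) = 0.95·0.95·0.05 = 0.045125.
Bayes: P(H|data) = 0.21·0.0016121 / (0.21·0.0016121 + 0.79·0.045125) = 0.00033854/0.035987 = 0.0094.

Posterior P(H) ≈ 0.0094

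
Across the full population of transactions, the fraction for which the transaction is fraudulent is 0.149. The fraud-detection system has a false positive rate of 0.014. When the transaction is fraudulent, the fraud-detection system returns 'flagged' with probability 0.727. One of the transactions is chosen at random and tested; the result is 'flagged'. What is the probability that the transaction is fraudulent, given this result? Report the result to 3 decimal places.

Write H for 'the transaction is fraudulent'. Prior odds H:¬H = 0.149/0.851 = 0.17509. For the 'flagged' outcome, the likelihood ratio is 0.727/0.014 = 51.929.
Posterior odds = 0.17509 × 51.929 = 9.0921, so P(H|E) = 9.0921/(1+9.0921) = 0.901.

P(H | E) ≈ 0.901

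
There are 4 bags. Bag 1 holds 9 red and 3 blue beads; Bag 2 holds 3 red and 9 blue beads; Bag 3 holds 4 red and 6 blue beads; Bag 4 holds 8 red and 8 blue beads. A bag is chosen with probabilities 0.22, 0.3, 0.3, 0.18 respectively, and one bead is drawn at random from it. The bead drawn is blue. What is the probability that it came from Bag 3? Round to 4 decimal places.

Tabulate prior·likelihood by source: [1] prior 0.22, lik 0.25, product 0.05500; [2] prior 0.3, lik 0.75, product 0.2250; [3] prior 0.3, lik 0.6, product 0.1800; [4] prior 0.18, lik 0.5, product 0.09000.
Normalizing constant = 0.55000; the posterior for Bag 3 is its product over the sum, 0.1800/0.55000 = 0.3273.

Posterior probability ≈ 0.3273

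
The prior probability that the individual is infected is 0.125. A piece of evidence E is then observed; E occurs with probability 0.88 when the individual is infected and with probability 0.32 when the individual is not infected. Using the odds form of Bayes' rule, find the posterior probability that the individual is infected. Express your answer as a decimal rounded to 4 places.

Prior odds = 0.125/(1−0.125) = 0.14286. In log-odds, ln(0.14286) = -1.9459.
Add log likelihood ratio: ln(2.7500) = 1.0116.
Posterior log-odds = -0.93431, so posterior odds = exp(-0.93431) = 0.39286. Converting, P(H|E) = 0.39286/1.3929 = 0.2821.

Posterior probability ≈ 0.2821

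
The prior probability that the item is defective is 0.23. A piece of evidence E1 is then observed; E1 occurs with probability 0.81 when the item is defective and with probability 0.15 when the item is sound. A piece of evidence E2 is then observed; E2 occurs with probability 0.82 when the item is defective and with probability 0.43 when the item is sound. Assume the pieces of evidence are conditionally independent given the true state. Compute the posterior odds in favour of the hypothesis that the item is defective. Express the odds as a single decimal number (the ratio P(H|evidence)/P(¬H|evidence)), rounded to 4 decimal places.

Posterior odds ≈ 3.0759

Prior odds = 0.23/(1−0.23) = 0.29870.
Likelihood ratio for E1 = 0.81/0.15 = 5.4000.
Likelihood ratio for E2 = 0.82/0.43 = 1.9070.
Posterior odds = prior odds × LR₁ × LR₂ = 3.0759.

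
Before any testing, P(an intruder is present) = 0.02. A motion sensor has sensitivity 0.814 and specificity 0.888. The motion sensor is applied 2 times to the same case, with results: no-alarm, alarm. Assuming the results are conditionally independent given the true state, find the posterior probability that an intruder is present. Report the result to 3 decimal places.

Posterior P(H) ≈ 0.030

With H the event that an intruder is present, the joint likelihood of the observed sequence is P(data|H) = 0.186·0.814 = 0.15140 and P(data|¬H) = 0.888·0.112 = 0.099456.
Bayes: P(H|data) = 0.02·0.15140 / (0.02·0.15140 + 0.98·0.099456) = 0.0030281/0.10049 = 0.0301.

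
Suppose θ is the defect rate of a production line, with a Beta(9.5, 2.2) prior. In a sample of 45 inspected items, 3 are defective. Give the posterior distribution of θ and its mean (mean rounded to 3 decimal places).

Posterior: Beta(12.5, 44.2); mean ≈ 0.220

Observing 3 successes and 42 failures updates Beta(9.5, 2.2) by adding the success and failure counts to the two shape parameters: α = 9.5+3 = 12.5, β = 2.2+42 = 44.2.
Posterior mean = α/(α+β) = 12.5/56.7 = 0.220.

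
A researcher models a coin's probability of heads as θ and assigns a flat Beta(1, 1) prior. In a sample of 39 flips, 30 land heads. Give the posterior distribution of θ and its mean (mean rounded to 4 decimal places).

The binomial likelihood is conjugate to the Beta prior: with 30 successes and 9 failures, the posterior is Beta(1+30, 1+9) = Beta(31, 10).
E[θ | data] = 31/(31+10) = 0.7561.

Posterior: Beta(31, 10); mean ≈ 0.7561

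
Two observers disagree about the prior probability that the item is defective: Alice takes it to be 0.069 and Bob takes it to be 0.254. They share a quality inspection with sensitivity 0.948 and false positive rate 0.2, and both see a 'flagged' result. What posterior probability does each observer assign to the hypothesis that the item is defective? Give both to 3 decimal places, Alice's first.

The likelihood ratio for a 'flagged' result is 0.948/0.2 = 4.7400.
Alice: prior odds 0.069/0.931 = 0.074114; posterior odds 0.35130; posterior probability 0.260.
Bob: prior odds 0.254/0.746 = 0.34048; posterior odds 1.6139; posterior probability 0.617.

Alice: 0.260; Bob: 0.617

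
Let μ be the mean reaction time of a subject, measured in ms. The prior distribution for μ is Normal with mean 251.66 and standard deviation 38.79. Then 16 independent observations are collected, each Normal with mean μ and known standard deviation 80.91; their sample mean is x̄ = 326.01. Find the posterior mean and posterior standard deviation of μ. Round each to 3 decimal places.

Posterior mean ≈ 310.115; posterior SD ≈ 17.935

Prior precision 1/τ₀² = 1/38.79² = 0.00066460; data precision n/σ² = 16/80.91² = 0.00244408.
Posterior precision = 0.00066460 + 0.00244408 = 0.00310868, giving posterior SD = 1/√0.00310868 = 17.935.
Posterior mean = (0.00066460·251.66 + 0.00244408·326.01) / 0.00310868 = 310.115.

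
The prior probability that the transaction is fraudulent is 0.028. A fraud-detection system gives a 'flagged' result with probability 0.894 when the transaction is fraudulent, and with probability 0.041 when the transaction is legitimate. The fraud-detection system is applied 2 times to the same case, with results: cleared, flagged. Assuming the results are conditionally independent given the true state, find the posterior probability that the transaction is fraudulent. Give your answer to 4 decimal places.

Posterior P(H) ≈ 0.0649

Let H be the event that the transaction is fraudulent; start with P(H) = 0.028. P('flagged'|H) = 0.894, P('flagged'|¬H) = 0.041.
Update on result 1 ('cleared'): P(H) ← 0.106·0.0280 / (0.106·0.0280 + 0.959·0.9720) = 0.0029680/0.93512 = 0.0032.
Update on result 2 ('flagged'): P(H) ← 0.894·0.0032 / (0.894·0.0032 + 0.041·0.9968) = 0.0028375/0.043707 = 0.0649.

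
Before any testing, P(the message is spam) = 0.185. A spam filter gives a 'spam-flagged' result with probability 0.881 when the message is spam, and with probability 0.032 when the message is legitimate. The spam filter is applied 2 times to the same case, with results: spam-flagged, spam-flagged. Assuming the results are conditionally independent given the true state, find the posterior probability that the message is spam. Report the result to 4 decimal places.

Let H be the event that the message is spam; start with P(H) = 0.185. P('spam-flagged'|H) = 0.881, P('spam-flagged'|¬H) = 0.032.
Update on result 1 ('spam-flagged'): P(H) ← 0.881·0.1850 / (0.881·0.1850 + 0.032·0.8150) = 0.16298/0.18906 = 0.8621.
Update on result 2 ('spam-flagged'): P(H) ← 0.881·0.8621 / (0.881·0.8621 + 0.032·0.1379) = 0.75947/0.76389 = 0.9942.

Posterior P(H) ≈ 0.9942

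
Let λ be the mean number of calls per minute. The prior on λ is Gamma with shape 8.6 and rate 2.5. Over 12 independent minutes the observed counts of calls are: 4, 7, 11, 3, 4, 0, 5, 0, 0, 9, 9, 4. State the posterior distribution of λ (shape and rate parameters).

Total count ∑xᵢ = 56 over n = 12 minutes.
Gamma is conjugate to the Poisson likelihood: posterior is Gamma(shape = 8.6+56 = 64.6, rate = 2.5+12 = 14.5).

Posterior: Gamma(shape=64.6, rate=14.5)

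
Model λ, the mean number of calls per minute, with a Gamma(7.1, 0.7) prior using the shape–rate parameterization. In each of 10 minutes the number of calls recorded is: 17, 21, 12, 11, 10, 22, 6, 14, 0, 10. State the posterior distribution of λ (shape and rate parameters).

The Poisson likelihood adds the total count to the shape and the number of exposure periods to the rate. Here ∑xᵢ = 123 and n = 10, so shape 7.1→130.1 and rate 0.7→10.7.

Posterior: Gamma(shape=130.1, rate=10.7)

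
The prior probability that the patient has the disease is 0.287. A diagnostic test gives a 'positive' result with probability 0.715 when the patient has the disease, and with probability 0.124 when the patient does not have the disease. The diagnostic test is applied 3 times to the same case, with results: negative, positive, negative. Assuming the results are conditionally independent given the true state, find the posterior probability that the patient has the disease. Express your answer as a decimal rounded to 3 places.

Posterior P(H) ≈ 0.197

Let H be the event that the patient has the disease; start with P(H) = 0.287. P('positive'|H) = 0.715, P('positive'|¬H) = 0.124.
Update on result 1 ('negative'): P(H) ← 0.285·0.2870 / (0.285·0.2870 + 0.876·0.7130) = 0.081795/0.70638 = 0.1158.
Update on result 2 ('positive'): P(H) ← 0.715·0.1158 / (0.715·0.1158 + 0.124·0.8842) = 0.082793/0.19243 = 0.4302.
Update on result 3 ('negative'): P(H) ← 0.285·0.4302 / (0.285·0.4302 + 0.876·0.5698) = 0.12262/0.62173 = 0.1972.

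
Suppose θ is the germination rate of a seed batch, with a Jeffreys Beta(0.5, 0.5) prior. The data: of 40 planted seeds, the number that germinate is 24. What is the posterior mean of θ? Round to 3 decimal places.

Posterior mean ≈ 0.598

Observing 24 successes and 16 failures updates Beta(0.5, 0.5) by adding the success and failure counts to the two shape parameters: α = 0.5+24 = 24.5, β = 0.5+16 = 16.5.
Posterior mean = α/(α+β) = 24.5/41 = 0.598.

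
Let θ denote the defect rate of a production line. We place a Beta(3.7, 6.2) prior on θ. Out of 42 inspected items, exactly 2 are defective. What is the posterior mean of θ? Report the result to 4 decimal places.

The binomial likelihood is conjugate to the Beta prior: with 2 successes and 40 failures, the posterior is Beta(3.7+2, 6.2+40) = Beta(5.7, 46.2).
E[θ | data] = 5.7/(5.7+46.2) = 0.1098.

Posterior mean ≈ 0.1098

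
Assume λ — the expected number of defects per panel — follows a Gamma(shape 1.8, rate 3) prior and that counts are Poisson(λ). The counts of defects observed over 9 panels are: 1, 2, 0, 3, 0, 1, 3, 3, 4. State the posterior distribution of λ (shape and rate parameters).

Posterior: Gamma(shape=18.8, rate=12)

Total count ∑xᵢ = 17 over n = 9 panels.
Gamma is conjugate to the Poisson likelihood: posterior is Gamma(shape = 1.8+17 = 18.8, rate = 3+9 = 12).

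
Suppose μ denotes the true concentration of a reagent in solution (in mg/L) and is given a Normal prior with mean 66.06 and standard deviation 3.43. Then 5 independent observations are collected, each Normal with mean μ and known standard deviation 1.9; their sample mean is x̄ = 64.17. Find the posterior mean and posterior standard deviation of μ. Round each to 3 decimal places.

With known σ, the Normal prior is conjugate. Weight on the data is w = (n/σ²)/(n/σ² + 1/τ₀²) = 1.38504/(1.38504+0.0849986) = 0.94218.
Posterior mean = w·x̄ + (1−w)·μ₀ = 0.94218·64.17 + 0.057821·66.06 = 64.279. Posterior variance = 1/(1.38504+0.0849986) = 0.680254, so SD = 0.825.

Posterior mean ≈ 64.279; posterior SD ≈ 0.825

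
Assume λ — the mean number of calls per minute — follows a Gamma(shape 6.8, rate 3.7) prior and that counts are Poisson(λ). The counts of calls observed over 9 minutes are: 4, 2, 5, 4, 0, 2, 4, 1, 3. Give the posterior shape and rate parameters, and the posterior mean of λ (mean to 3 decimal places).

Total count ∑xᵢ = 25 over n = 9 minutes.
Gamma is conjugate to the Poisson likelihood: posterior is Gamma(shape = 6.8+25 = 31.8, rate = 3.7+9 = 12.7).
E[λ | data] = 31.8/12.7 = 2.504.

Posterior: Gamma(shape=31.8, rate=12.7); mean ≈ 2.504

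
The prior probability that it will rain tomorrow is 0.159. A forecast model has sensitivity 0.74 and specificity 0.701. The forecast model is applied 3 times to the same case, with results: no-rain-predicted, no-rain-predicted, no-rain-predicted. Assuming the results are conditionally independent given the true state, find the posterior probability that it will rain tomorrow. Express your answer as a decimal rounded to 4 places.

With H the event that it will rain tomorrow, the joint likelihood of the observed sequence is P(data|H) = 0.26·0.26·0.26 = 0.017576 and P(data|¬H) = 0.701·0.701·0.701 = 0.34447.
Bayes: P(H|data) = 0.159·0.017576 / (0.159·0.017576 + 0.841·0.34447) = 0.0027946/0.29250 = 0.0096.

Posterior P(H) ≈ 0.0096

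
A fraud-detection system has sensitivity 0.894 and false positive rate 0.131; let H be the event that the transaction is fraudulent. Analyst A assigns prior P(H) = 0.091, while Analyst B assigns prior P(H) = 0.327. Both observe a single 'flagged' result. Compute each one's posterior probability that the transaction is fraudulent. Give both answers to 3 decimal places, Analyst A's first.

Analyst A: 0.406; Analyst B: 0.768

The likelihood ratio for a 'flagged' result is 0.894/0.131 = 6.8244.
Analyst A: prior odds 0.091/0.909 = 0.10011; posterior odds 0.68319; posterior probability 0.406.
Analyst B: prior odds 0.327/0.673 = 0.48588; posterior odds 3.3159; posterior probability 0.768.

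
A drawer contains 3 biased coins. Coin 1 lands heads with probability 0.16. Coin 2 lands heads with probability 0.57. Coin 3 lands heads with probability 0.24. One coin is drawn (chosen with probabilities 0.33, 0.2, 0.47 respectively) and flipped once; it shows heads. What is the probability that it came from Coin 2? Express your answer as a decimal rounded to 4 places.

P(heads|C1) = 0.16; P(heads|C2) = 0.57; P(heads|C3) = 0.24.
Prior × likelihood for each source: 0.33·0.16=0.05280, 0.2·0.57=0.1140, 0.47·0.24=0.1128. Summing gives P(heads) = 0.27960.
P(Coin 2 | heads) = 0.1140 / 0.27960 = 0.4077.

Posterior probability ≈ 0.4077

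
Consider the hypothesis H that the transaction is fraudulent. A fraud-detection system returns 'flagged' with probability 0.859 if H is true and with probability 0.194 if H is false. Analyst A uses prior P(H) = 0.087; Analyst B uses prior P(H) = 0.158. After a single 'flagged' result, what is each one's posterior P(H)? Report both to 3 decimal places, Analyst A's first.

P('+'|H) = 0.859, P('+'|¬H) = 0.194.
Analyst A: numerator 0.859·0.087 = 0.074733; evidence = 0.074733+0.194·0.913 = 0.25185; posterior = 0.297.
Analyst B: numerator 0.859·0.158 = 0.13572; evidence = 0.13572+0.194·0.842 = 0.29907; posterior = 0.454.

Analyst A: 0.297; Analyst B: 0.454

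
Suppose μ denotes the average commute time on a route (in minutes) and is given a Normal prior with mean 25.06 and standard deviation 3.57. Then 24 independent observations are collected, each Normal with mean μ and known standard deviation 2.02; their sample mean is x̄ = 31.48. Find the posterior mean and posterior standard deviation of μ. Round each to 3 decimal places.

Posterior mean ≈ 31.395; posterior SD ≈ 0.410

Prior precision 1/τ₀² = 1/3.57² = 0.0784628; data precision n/σ² = 24/2.02² = 5.88178.
Posterior precision = 0.0784628 + 5.88178 = 5.96024, giving posterior SD = 1/√5.96024 = 0.410.
Posterior mean = (0.0784628·25.06 + 5.88178·31.48) / 5.96024 = 31.395.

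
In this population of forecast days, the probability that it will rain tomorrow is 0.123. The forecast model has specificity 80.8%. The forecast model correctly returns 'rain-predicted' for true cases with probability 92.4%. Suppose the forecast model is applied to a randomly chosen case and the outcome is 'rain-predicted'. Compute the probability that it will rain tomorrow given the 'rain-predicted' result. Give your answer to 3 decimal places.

P(H | E) ≈ 0.403

Let H be the event that it will rain tomorrow. P(H) = 0.123, so P(¬H) = 0.877. With E the 'rain-predicted' result, P(E|H) = 0.924 and P(E|¬H) = 0.192.
P(E) = 0.924·0.123 + 0.192·0.877 = 0.11365 + 0.16838 = 0.28204.
By Bayes' theorem, P(H|E) = 0.11365 / 0.28204 = 0.403.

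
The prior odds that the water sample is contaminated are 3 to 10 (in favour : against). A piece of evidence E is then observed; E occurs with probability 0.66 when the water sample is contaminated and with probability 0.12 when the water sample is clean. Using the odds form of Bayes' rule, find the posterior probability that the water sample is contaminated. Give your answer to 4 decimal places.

Posterior probability ≈ 0.6226

Prior odds = 3/10 = 0.30000. In log-odds, ln(0.30000) = -1.2040.
Add log likelihood ratio: ln(5.5000) = 1.7047.
Posterior log-odds = 0.50078, so posterior odds = exp(0.50078) = 1.6500. Converting, P(H|E) = 1.6500/2.6500 = 0.6226.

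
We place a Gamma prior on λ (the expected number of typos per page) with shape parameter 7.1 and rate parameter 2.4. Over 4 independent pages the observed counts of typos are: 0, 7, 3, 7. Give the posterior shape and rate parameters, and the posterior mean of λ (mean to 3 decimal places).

Posterior: Gamma(shape=24.1, rate=6.4); mean ≈ 3.766

The Poisson likelihood adds the total count to the shape and the number of exposure periods to the rate. Here ∑xᵢ = 17 and n = 4, so shape 7.1→24.1 and rate 2.4→6.4.
Posterior mean = shape/rate = 24.1/6.4 = 3.766.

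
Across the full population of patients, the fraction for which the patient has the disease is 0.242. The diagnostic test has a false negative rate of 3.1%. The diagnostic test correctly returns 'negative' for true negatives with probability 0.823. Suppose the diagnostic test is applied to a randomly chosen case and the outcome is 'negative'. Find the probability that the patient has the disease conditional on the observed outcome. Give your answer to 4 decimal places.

Write H for 'the patient has the disease'. Prior odds H:¬H = 0.242/0.758 = 0.31926. For the 'negative' outcome, the likelihood ratio is 0.031/0.823 = 0.037667.
Posterior odds = 0.31926 × 0.037667 = 0.012026, so P(H|E) = 0.012026/(1+0.012026) = 0.0119.

P(H | E) ≈ 0.0119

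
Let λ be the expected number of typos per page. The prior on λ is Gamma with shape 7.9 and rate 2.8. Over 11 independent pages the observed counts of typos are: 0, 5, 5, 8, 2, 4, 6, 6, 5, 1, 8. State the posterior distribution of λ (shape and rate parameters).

The Poisson likelihood adds the total count to the shape and the number of exposure periods to the rate. Here ∑xᵢ = 50 and n = 11, so shape 7.9→57.9 and rate 2.8→13.8.

Posterior: Gamma(shape=57.9, rate=13.8)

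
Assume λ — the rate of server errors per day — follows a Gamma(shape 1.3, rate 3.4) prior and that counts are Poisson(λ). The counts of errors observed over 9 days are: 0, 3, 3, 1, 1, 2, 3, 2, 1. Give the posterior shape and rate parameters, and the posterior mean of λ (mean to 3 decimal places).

Posterior: Gamma(shape=17.3, rate=12.4); mean ≈ 1.395

The Poisson likelihood adds the total count to the shape and the number of exposure periods to the rate. Here ∑xᵢ = 16 and n = 9, so shape 1.3→17.3 and rate 3.4→12.4.
E[λ | data] = 17.3/12.4 = 1.395.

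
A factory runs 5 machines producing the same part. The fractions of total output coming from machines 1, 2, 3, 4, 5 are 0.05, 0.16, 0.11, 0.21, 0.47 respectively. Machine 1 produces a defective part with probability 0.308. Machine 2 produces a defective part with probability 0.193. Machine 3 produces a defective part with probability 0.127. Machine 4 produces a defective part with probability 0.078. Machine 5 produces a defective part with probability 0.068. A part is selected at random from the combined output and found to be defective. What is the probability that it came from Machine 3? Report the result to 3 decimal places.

Tabulate prior·likelihood by source: [1] prior 0.05, lik 0.308, product 0.01540; [2] prior 0.16, lik 0.193, product 0.03088; [3] prior 0.11, lik 0.127, product 0.01397; [4] prior 0.21, lik 0.078, product 0.01638; [5] prior 0.47, lik 0.068, product 0.03196.
Normalizing constant = 0.10859; the posterior for Machine 3 is its product over the sum, 0.01397/0.10859 = 0.129.

Posterior probability ≈ 0.129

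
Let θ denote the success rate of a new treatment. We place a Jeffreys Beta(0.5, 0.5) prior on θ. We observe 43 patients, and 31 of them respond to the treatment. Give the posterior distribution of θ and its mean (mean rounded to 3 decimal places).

Posterior: Beta(31.5, 12.5); mean ≈ 0.716

The binomial likelihood is conjugate to the Beta prior: with 31 successes and 12 failures, the posterior is Beta(0.5+31, 0.5+12) = Beta(31.5, 12.5).
Posterior mean = α/(α+β) = 31.5/44 = 0.716.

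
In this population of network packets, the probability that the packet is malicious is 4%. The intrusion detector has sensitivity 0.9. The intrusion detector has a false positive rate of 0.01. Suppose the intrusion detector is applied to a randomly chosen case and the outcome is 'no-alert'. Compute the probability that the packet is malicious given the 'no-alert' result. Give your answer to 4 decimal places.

Write H for 'the packet is malicious'. Prior odds H:¬H = 0.04/0.96 = 0.041667. For the 'no-alert' outcome, the likelihood ratio is 0.1/0.99 = 0.10101.
Posterior odds = 0.041667 × 0.10101 = 0.0042088, so P(H|E) = 0.0042088/(1+0.0042088) = 0.0042.

P(H | E) ≈ 0.0042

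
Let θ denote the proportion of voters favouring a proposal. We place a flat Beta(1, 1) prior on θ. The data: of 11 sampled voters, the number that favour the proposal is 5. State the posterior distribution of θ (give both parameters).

Posterior: Beta(6, 7)

The binomial likelihood is conjugate to the Beta prior: with 5 successes and 6 failures, the posterior is Beta(1+5, 1+6) = Beta(6, 7).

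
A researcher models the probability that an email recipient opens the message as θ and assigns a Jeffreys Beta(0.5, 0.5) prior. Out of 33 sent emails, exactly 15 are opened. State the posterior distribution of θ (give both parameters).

Posterior: Beta(15.5, 18.5)

Observing 15 successes and 18 failures updates Beta(0.5, 0.5) by adding the success and failure counts to the two shape parameters: α = 0.5+15 = 15.5, β = 0.5+18 = 18.5.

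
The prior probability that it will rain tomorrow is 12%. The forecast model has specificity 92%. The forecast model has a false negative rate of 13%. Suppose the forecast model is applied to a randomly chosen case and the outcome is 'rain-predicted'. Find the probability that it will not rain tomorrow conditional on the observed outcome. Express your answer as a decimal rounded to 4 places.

P(¬H | E) ≈ 0.4027

Let H be the event that it will rain tomorrow. P(H) = 0.12, so P(¬H) = 0.88. With E the 'rain-predicted' result, P(E|H) = 0.87 and P(E|¬H) = 0.08.
P(E) = 0.87·0.12 + 0.08·0.88 = 0.10440 + 0.070400 = 0.17480.
By Bayes' theorem, P(H|E) = 0.10440 / 0.17480 = 0.5973. Hence P(¬H|E) = 1 − 0.5973 = 0.4027.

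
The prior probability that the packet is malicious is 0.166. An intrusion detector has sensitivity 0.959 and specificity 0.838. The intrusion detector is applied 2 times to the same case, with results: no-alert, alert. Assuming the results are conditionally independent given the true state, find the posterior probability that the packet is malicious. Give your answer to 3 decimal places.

Posterior P(H) ≈ 0.055

Let H be the event that the packet is malicious; start with P(H) = 0.166. P('alert'|H) = 0.959, P('alert'|¬H) = 0.162.
Update on result 1 ('no-alert'): P(H) ← 0.041·0.1660 / (0.041·0.1660 + 0.838·0.8340) = 0.0068060/0.70570 = 0.0096.
Update on result 2 ('alert'): P(H) ← 0.959·0.0096 / (0.959·0.0096 + 0.162·0.9904) = 0.0092489/0.16969 = 0.0545.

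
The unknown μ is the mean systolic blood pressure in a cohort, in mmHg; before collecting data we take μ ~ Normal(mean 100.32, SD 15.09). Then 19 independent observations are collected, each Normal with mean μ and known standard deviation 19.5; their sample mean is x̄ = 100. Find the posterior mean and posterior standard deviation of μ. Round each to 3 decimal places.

With known σ, the Normal prior is conjugate. Weight on the data is w = (n/σ²)/(n/σ² + 1/τ₀²) = 0.0499671/(0.0499671+0.00439159) = 0.91921.
Posterior mean = w·x̄ + (1−w)·μ₀ = 0.91921·100 + 0.080789·100.32 = 100.026. Posterior variance = 1/(0.0499671+0.00439159) = 18.3963, so SD = 4.289.

Posterior mean ≈ 100.026; posterior SD ≈ 4.289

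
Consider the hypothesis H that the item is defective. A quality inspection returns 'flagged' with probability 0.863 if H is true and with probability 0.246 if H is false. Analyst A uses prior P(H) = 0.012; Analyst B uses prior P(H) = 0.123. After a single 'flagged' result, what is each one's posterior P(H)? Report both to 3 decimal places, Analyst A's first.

The likelihood ratio for a 'flagged' result is 0.863/0.246 = 3.5081.
Analyst A: prior odds 0.012/0.988 = 0.012146; posterior odds 0.042609; posterior probability 0.041.
Analyst B: prior odds 0.123/0.877 = 0.14025; posterior odds 0.49202; posterior probability 0.330.

Analyst A: 0.041; Analyst B: 0.330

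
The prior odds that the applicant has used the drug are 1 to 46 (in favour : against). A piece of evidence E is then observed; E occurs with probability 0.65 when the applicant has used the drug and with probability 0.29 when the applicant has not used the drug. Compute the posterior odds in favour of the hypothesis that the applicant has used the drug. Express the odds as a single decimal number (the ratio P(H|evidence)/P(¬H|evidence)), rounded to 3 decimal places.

Prior odds = 1/46 = 0.021739. In log-odds, ln(0.021739) = -3.8286.
Add log likelihood ratio: ln(2.2414) = 0.80709.
Posterior log-odds = -3.0215, so posterior odds = exp(-3.0215) = 0.048726.

Posterior odds ≈ 0.049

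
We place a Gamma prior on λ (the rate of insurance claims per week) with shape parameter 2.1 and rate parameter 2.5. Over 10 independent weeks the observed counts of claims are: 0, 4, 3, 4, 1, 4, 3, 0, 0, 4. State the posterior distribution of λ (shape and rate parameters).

Total count ∑xᵢ = 23 over n = 10 weeks.
Gamma is conjugate to the Poisson likelihood: posterior is Gamma(shape = 2.1+23 = 25.1, rate = 2.5+10 = 12.5).

Posterior: Gamma(shape=25.1, rate=12.5)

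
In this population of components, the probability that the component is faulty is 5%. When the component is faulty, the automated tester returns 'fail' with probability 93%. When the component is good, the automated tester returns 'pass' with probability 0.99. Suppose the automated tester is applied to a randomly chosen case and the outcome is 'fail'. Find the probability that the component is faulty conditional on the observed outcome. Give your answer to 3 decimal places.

Write H for 'the component is faulty'. Prior odds H:¬H = 0.05/0.95 = 0.052632. For the 'fail' outcome, the likelihood ratio is 0.93/0.01 = 93.000.
Posterior odds = 0.052632 × 93.000 = 4.8947, so P(H|E) = 4.8947/(1+4.8947) = 0.830.

P(H | E) ≈ 0.830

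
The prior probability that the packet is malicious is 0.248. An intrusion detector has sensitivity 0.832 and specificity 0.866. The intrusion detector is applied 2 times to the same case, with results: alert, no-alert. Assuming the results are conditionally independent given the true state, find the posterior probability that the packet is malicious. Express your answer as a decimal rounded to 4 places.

Let H be the event that the packet is malicious; start with P(H) = 0.248. P('alert'|H) = 0.832, P('alert'|¬H) = 0.134.
Update on result 1 ('alert'): P(H) ← 0.832·0.2480 / (0.832·0.2480 + 0.134·0.7520) = 0.20634/0.30710 = 0.6719.
Update on result 2 ('no-alert'): P(H) ← 0.168·0.6719 / (0.168·0.6719 + 0.866·0.3281) = 0.11288/0.39703 = 0.2843.

Posterior P(H) ≈ 0.2843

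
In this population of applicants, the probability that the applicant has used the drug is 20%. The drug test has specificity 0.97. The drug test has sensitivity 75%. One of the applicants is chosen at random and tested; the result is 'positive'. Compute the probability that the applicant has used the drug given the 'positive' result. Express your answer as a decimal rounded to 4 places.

Write H for 'the applicant has used the drug'. Prior odds H:¬H = 0.2/0.8 = 0.25000. For the 'positive' outcome, the likelihood ratio is 0.75/0.03 = 25.000.
Posterior odds = 0.25000 × 25.000 = 6.2500, so P(H|E) = 6.2500/(1+6.2500) = 0.8621.

P(H | E) ≈ 0.8621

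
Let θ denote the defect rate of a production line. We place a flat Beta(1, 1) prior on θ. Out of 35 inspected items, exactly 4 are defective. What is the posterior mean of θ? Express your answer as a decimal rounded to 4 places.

The binomial likelihood is conjugate to the Beta prior: with 4 successes and 31 failures, the posterior is Beta(1+4, 1+31) = Beta(5, 32).
E[θ | data] = 5/(5+32) = 0.1351.

Posterior mean ≈ 0.1351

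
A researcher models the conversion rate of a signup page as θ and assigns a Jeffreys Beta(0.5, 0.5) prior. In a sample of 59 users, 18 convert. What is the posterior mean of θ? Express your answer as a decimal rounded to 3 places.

The binomial likelihood is conjugate to the Beta prior: with 18 successes and 41 failures, the posterior is Beta(0.5+18, 0.5+41) = Beta(18.5, 41.5).
Posterior mean = α/(α+β) = 18.5/60 = 0.308.

Posterior mean ≈ 0.308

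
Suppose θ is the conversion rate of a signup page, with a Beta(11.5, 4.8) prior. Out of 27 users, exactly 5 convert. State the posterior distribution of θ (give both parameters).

Observing 5 successes and 22 failures updates Beta(11.5, 4.8) by adding the success and failure counts to the two shape parameters: α = 11.5+5 = 16.5, β = 4.8+22 = 26.8.

Posterior: Beta(16.5, 26.8)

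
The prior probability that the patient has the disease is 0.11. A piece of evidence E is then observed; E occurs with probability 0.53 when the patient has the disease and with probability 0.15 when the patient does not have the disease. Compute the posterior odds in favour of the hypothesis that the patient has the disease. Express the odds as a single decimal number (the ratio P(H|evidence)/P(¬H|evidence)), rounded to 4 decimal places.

Prior odds = 0.11/(1−0.11) = 0.12360.
Likelihood ratio for E = 0.53/0.15 = 3.5333.
Posterior odds = prior odds × LR = 0.43670.

Posterior odds ≈ 0.4367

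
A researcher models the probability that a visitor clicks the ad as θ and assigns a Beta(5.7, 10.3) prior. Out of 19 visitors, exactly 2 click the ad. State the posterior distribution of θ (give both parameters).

Posterior: Beta(7.7, 27.3)

Observing 2 successes and 17 failures updates Beta(5.7, 10.3) by adding the success and failure counts to the two shape parameters: α = 5.7+2 = 7.7, β = 10.3+17 = 27.3.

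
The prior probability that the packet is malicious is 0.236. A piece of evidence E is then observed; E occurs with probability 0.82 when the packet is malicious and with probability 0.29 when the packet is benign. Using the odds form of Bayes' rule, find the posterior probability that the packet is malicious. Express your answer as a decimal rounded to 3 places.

Prior odds = 0.236/(1−0.236) = 0.30890. In log-odds, ln(0.30890) = -1.1747.
Add log likelihood ratio: ln(2.8276) = 1.0394.
Posterior log-odds = -0.13531, so posterior odds = exp(-0.13531) = 0.87344. Converting, P(H|E) = 0.87344/1.8734 = 0.466.

Posterior probability ≈ 0.466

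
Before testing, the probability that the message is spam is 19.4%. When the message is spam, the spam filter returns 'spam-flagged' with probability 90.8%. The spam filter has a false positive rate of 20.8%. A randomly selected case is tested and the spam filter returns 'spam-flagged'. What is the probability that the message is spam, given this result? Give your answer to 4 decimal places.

P(H | E) ≈ 0.5124

Write H for 'the message is spam'. Prior odds H:¬H = 0.194/0.806 = 0.24069. For the 'spam-flagged' outcome, the likelihood ratio is 0.908/0.208 = 4.3654.
Posterior odds = 0.24069 × 4.3654 = 1.0507, so P(H|E) = 1.0507/(1+1.0507) = 0.5124.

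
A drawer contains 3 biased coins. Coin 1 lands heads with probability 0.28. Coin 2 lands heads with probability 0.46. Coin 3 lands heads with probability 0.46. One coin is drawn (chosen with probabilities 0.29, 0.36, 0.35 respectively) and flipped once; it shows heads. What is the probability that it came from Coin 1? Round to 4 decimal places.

P(heads|C1) = 0.28; P(heads|C2) = 0.46; P(heads|C3) = 0.46.
Prior × likelihood for each source: 0.29·0.28=0.08120, 0.36·0.46=0.1656, 0.35·0.46=0.1610. Summing gives P(heads) = 0.40780.
P(Coin 1 | heads) = 0.08120 / 0.40780 = 0.1991.

Posterior probability ≈ 0.1991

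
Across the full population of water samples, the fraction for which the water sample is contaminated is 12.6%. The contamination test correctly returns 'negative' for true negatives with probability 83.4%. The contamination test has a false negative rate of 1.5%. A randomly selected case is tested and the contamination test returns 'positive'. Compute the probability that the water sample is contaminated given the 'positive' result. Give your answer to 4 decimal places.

Write H for 'the water sample is contaminated'. Prior odds H:¬H = 0.126/0.874 = 0.14416. For the 'positive' outcome, the likelihood ratio is 0.985/0.166 = 5.9337.
Posterior odds = 0.14416 × 5.9337 = 0.85544, so P(H|E) = 0.85544/(1+0.85544) = 0.4610.

P(H | E) ≈ 0.4610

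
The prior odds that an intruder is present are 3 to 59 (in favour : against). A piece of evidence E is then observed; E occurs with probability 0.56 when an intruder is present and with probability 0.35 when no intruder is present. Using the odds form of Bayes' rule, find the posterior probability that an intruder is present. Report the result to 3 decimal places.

Prior odds = 3/59 = 0.050847.
Likelihood ratio for E = 0.56/0.35 = 1.6000.
Posterior odds = prior odds × LR = 0.081356.
Posterior probability = odds/(1+odds) = 0.081356/1.0814 = 0.075.

Posterior probability ≈ 0.075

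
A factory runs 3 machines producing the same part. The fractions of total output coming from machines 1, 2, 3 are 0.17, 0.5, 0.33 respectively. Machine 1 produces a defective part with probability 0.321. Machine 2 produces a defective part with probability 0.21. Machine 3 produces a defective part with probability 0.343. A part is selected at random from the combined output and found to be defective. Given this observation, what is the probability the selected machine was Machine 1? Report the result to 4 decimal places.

Posterior probability ≈ 0.2001

P(defective|M1) = 0.321; P(defective|M2) = 0.21; P(defective|M3) = 0.343.
Prior × likelihood for each source: 0.17·0.321=0.05457, 0.5·0.21=0.1050, 0.33·0.343=0.1132. Summing gives P(defective) = 0.27276.
P(Machine 1 | defective) = 0.05457 / 0.27276 = 0.2001.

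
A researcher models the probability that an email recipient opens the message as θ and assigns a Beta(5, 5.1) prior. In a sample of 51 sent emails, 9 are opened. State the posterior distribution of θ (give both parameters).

Posterior: Beta(14, 47.1)

The binomial likelihood is conjugate to the Beta prior: with 9 successes and 42 failures, the posterior is Beta(5+9, 5.1+42) = Beta(14, 47.1).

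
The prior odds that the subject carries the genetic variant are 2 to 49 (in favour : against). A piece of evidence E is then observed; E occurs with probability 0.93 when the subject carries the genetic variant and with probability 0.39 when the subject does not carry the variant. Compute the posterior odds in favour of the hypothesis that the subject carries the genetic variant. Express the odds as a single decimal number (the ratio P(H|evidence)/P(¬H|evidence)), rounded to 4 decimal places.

Posterior odds ≈ 0.0973

Prior odds = 2/49 = 0.040816.
Likelihood ratio for E = 0.93/0.39 = 2.3846.
Posterior odds = prior odds × LR = 0.097331.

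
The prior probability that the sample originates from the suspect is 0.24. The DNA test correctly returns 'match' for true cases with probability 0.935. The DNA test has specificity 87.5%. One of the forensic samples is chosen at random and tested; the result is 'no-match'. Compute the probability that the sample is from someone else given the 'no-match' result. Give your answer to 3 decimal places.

P(¬H | E) ≈ 0.977

Write H for 'the sample originates from the suspect'. Prior odds H:¬H = 0.24/0.76 = 0.31579. For the 'no-match' outcome, the likelihood ratio is 0.065/0.875 = 0.074286.
Posterior odds = 0.31579 × 0.074286 = 0.023459, so P(H|E) = 0.023459/(1+0.023459) = 0.023. Then P(¬H|E) = 1 − 0.023 = 0.977.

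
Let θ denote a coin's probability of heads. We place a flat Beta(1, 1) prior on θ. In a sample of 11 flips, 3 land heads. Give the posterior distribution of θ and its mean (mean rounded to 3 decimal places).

Observing 3 successes and 8 failures updates Beta(1, 1) by adding the success and failure counts to the two shape parameters: α = 1+3 = 4, β = 1+8 = 9.
Posterior mean = α/(α+β) = 4/13 = 0.308.

Posterior: Beta(4, 9); mean ≈ 0.308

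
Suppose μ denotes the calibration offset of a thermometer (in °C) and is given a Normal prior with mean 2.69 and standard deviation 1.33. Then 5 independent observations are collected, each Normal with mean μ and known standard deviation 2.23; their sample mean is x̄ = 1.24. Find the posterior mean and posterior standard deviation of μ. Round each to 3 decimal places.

Prior precision 1/τ₀² = 1/1.33² = 0.565323; data precision n/σ² = 5/2.23² = 1.00545.
Posterior precision = 0.565323 + 1.00545 = 1.57077, giving posterior SD = 1/√1.57077 = 0.798.
Posterior mean = (0.565323·2.69 + 1.00545·1.24) / 1.57077 = 1.762.

Posterior mean ≈ 1.762; posterior SD ≈ 0.798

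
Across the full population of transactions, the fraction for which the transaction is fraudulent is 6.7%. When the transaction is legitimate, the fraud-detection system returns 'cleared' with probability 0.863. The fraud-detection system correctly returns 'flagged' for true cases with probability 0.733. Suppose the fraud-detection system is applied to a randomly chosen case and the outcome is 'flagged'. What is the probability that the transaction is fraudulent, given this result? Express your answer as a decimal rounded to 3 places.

Write H for 'the transaction is fraudulent'. Prior odds H:¬H = 0.067/0.933 = 0.071811. For the 'flagged' outcome, the likelihood ratio is 0.733/0.137 = 5.3504.
Posterior odds = 0.071811 × 5.3504 = 0.38422, so P(H|E) = 0.38422/(1+0.38422) = 0.278.

P(H | E) ≈ 0.278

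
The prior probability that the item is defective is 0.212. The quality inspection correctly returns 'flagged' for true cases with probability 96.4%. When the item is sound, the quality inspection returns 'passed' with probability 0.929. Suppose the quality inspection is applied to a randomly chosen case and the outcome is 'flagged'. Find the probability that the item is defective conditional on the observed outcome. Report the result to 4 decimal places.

P(H | E) ≈ 0.7851

Let H be the event that the item is defective. P(H) = 0.212, so P(¬H) = 0.788. With E the 'flagged' result, P(E|H) = 0.964 and P(E|¬H) = 0.071.
P(E) = 0.964·0.212 + 0.071·0.788 = 0.20437 + 0.055948 = 0.26032.
By Bayes' theorem, P(H|E) = 0.20437 / 0.26032 = 0.7851.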